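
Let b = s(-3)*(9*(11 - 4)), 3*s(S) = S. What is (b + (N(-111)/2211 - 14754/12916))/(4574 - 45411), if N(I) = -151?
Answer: 916839899/583096740006 ≈ 0.0015724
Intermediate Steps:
s(S) = S/3
b = -63 (b = ((1/3)*(-3))*(9*(11 - 4)) = -9*7 = -1*63 = -63)
(b + (N(-111)/2211 - 14754/12916))/(4574 - 45411) = (-63 + (-151/2211 - 14754/12916))/(4574 - 45411) = (-63 + (-151*1/2211 - 14754*1/12916))/(-40837) = (-63 + (-151/2211 - 7377/6458))*(-1/40837) = (-63 - 17285705/14278638)*(-1/40837) = -916839899/14278638*(-1/40837) = 916839899/583096740006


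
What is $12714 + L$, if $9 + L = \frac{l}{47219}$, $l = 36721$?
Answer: $\frac{599954116}{47219} \approx 12706.0$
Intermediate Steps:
$L = - \frac{388250}{47219}$ ($L = -9 + \frac{36721}{47219} = - \frac{388250}{47219} \approx -8.2223$)
$12714 + L = 12714 - \frac{388250}{47219} = \frac{599954116}{47219}$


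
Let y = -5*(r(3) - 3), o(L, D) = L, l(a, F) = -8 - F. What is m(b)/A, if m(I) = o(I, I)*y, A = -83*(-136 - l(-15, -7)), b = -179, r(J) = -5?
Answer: -1432/2241 ≈ -0.63900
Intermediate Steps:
y = 40 (y = -5*(-5 - 3) = -5*(-8) = 40)
A = 11205 (A = -83*(-136 - (-8 - 1*(-7))) = -83*(-136 - (-8 + 7)) = -83*(-136 - 1*(-1)) = -83*(-136 + 1) = -83*(-135) = 11205)
m(I) = 40*I (m(I) = I*40 = 40*I)
m(b)/A = (40*(-179))/11205 = -7160*1/11205 = -1432/2241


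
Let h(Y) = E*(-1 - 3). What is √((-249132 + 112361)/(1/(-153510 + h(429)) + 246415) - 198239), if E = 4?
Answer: I*√283719029807580279287525313/37831109289 ≈ 445.24*I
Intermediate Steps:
h(Y) = -16 (h(Y) = 4*(-1 - 3) = 4*(-4) = -16)
√((-249132 + 112361)/(1/(-153510 + h(429)) + 246415) - 198239) = √((-249132 + 112361)/(1/(-153510 - 16) + 246415) - 198239) = √(-136771/(1/(-153526) + 246415) - 198239) = √(-136771/(-1/153526 + 246415) - 198239) = √(-136771/37831109289/153526 - 198239) = √(-136771*153526/37831109289 - 198239) = √(-20997904546/37831109289 - 198239) = √(-7499622272246617/37831109289) = I*√283719029807580279287525313/37831109289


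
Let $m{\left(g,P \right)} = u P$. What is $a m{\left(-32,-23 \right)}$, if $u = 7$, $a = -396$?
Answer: $63756$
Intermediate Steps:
$m{\left(g,P \right)} = 7 P$
$a m{\left(-32,-23 \right)} = - 396 \cdot 7 \left(-23\right) = \left(-396\right) \left(-161\right) = 63756$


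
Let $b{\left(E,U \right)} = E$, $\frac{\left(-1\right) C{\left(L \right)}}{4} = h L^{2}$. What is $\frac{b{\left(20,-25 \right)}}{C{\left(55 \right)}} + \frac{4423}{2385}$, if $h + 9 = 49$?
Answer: $\frac{21406843}{11543400} \approx 1.8545$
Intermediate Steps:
$h = 40$ ($h = -9 + 49 = 40$)
$C{\left(L \right)} = - 160 L^{2}$ ($C{\left(L \right)} = - 4 \cdot 40 L^{2} = - 160 L^{2}$)
$\frac{b{\left(20,-25 \right)}}{C{\left(55 \right)}} + \frac{4423}{2385} = \frac{20}{\left(-160\right) 55^{2}} + \frac{4423}{2385} = \frac{20}{\left(-160\right) 3025} + 4423 \cdot \frac{1}{2385} = \frac{20}{-484000} + \frac{4423}{2385} = 20 \left(- \frac{1}{484000}\right) + \frac{4423}{2385} = - \frac{1}{24200} + \frac{4423}{2385} = \frac{21406843}{11543400}$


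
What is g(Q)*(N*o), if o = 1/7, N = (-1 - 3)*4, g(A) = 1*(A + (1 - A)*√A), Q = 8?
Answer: -128/7 + 32*√2 ≈ 26.969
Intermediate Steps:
g(A) = A + √A*(1 - A) (g(A) = 1*(A + √A*(1 - A)) = A + √A*(1 - A))
N = -16 (N = -4*4 = -16)
o = ⅐ ≈ 0.14286
g(Q)*(N*o) = (8 + √8 - 8^(3/2))*(-16*⅐) = (8 + 2*√2 - 16*√2)*(-16/7) = (8 - 14*√2)*(-16/7) = -128/7 + 32*√2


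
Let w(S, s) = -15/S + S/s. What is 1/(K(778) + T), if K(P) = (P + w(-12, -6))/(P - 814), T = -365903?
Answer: -144/52693157 ≈ -2.7328e-6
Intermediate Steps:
K(P) = (13/4 + P)/(-814 + P) (K(P) = (P + (-15/(-12) - 12/(-6)))/(P - 814) = (P + (-15*(-1/12) - 12*(-⅙)))/(-814 + P) = (P + (5/4 + 2))/(-814 + P) = (P + 13/4)/(-814 + P) = (13/4 + P)/(-814 + P))
1/(K(778) + T) = 1/((13/4 + 778)/(-814 + 778) - 365903) = 1/((3125/4)/(-36) - 365903) = 1/(-1/36*3125/4 - 365903) = 1/(-3125/144 - 365903) = 1/(-52693157/144) = -144/52693157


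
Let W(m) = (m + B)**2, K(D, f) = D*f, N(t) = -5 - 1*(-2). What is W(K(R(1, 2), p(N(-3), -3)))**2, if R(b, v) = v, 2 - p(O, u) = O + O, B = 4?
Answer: 160000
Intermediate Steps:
N(t) = -3 (N(t) = -5 + 2 = -3)
p(O, u) = 2 - 2*O (p(O, u) = 2 - (O + O) = 2 - 2*O)
W(m) = (4 + m)**2 (W(m) = (m + 4)**2 = (4 + m)**2)
W(K(R(1, 2), p(N(-3), -3)))**2 = ((4 + 2*(2 - 2*(-3)))**2)**2 = ((4 + 2*(2 + 6))**2)**2 = ((4 + 2*8)**2)**2 = ((4 + 16)**2)**2 = (20**2)**2 = 400**2 = 160000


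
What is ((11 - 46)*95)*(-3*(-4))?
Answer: -39900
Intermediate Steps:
((11 - 46)*95)*(-3*(-4)) = -35*95*12 = -3325*12 = -39900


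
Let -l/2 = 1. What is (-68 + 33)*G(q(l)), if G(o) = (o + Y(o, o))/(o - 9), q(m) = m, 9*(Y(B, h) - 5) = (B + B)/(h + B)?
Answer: 980/99 ≈ 9.8990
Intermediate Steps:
l = -2 (l = -2*1 = -2)
Y(B, h) = 5 + 2*B/(9*(B + h)) (Y(B, h) = 5 + ((B + B)/(h + B))/9 = 5 + ((2*B)/(B + h))/9 = 5 + (2*B/(B + h))/9 = 5 + 2*B/(9*(B + h)))
G(o) = (46/9 + o)/(-9 + o) (G(o) = (o + (5*o + 47*o/9)/(o + o))/(o - 9) = (o + (92*o/9)/((2*o)))/(-9 + o) = (o + (1/(2*o))*(92*o/9))/(-9 + o) = (o + 46/9)/(-9 + o) = (46/9 + o)/(-9 + o))
(-68 + 33)*G(q(l)) = (-68 + 33)*((46/9 - 2)/(-9 - 2)) = -35*28/((-11)*9) = -(-35)*28/(11*9) = -35*(-28/99) = 980/99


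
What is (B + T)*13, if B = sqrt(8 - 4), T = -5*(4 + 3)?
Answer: -429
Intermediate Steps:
T = -35 (T = -5*7 = -35)
B = 2 (B = sqrt(4) = 2)
(B + T)*13 = (2 - 35)*13 = -33*13 = -429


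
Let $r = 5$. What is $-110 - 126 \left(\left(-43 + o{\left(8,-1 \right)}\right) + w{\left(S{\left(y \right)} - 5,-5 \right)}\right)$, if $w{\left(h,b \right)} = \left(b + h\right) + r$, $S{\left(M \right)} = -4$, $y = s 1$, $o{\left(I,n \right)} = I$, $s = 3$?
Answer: $5434$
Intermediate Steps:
$y = 3$ ($y = 3 \cdot 1 = 3$)
$w{\left(h,b \right)} = 5 + b + h$ ($w{\left(h,b \right)} = \left(b + h\right) + 5 = 5 + b + h$)
$-110 - 126 \left(\left(-43 + o{\left(8,-1 \right)}\right) + w{\left(S{\left(y \right)} - 5,-5 \right)}\right) = -110 - 126 \left(\left(-43 + 8\right) - 9\right) = -110 - 126 \left(-35 - 9\right) = -110 - -5544 = -110 + 5544 = 5434$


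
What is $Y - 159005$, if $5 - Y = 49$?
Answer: $-159049$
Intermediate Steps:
$Y = -44$ ($Y = 5 - 49 = -44$)
$Y - 159005 = -44 - 159005 = -159049$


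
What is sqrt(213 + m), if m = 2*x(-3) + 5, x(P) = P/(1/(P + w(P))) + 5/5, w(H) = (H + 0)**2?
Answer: 2*sqrt(46) ≈ 13.565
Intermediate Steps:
w(H) = H**2
x(P) = 1 + P*(P + P**2) (x(P) = P/(1/(P + P**2)) + 5/5 = P*(P + P**2) + 5*(1/5) = P*(P + P**2) + 1 = 1 + P*(P + P**2))
m = -29 (m = 2*(1 + (-3)**2 + (-3)**3) + 5 = 2*(1 + 9 - 27) + 5 = 2*(-17) + 5 = -34 + 5 = -29)
sqrt(213 + m) = sqrt(213 - 29) = sqrt(184) = 2*sqrt(46)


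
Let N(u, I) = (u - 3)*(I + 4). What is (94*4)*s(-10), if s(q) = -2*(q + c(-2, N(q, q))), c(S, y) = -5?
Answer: 11280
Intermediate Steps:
N(u, I) = (-3 + u)*(4 + I)
s(q) = 10 - 2*q (s(q) = -2*(q - 5) = -2*(-5 + q) = 10 - 2*q)
(94*4)*s(-10) = (94*4)*(10 - 2*(-10)) = 376*(10 + 20) = 376*30 = 11280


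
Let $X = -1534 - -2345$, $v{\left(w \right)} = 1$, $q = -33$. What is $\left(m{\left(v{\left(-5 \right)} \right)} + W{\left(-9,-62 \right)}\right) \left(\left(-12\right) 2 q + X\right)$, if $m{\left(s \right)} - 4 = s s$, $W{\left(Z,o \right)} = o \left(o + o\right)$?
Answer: $12331879$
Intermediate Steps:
$W{\left(Z,o \right)} = 2 o^{2}$ ($W{\left(Z,o \right)} = o 2 o = 2 o^{2}$)
$m{\left(s \right)} = 4 + s^{2}$ ($m{\left(s \right)} = 4 + s s = 4 + s^{2}$)
$X = 811$ ($X = -1534 + 2345 = 811$)
$\left(m{\left(v{\left(-5 \right)} \right)} + W{\left(-9,-62 \right)}\right) \left(\left(-12\right) 2 q + X\right) = \left(\left(4 + 1^{2}\right) + 2 \left(-62\right)^{2}\right) \left(\left(-12\right) 2 \left(-33\right) + 811\right) = \left(\left(4 + 1\right) + 2 \cdot 3844\right) \left(\left(-24\right) \left(-33\right) + 811\right) = \left(5 + 7688\right) \left(792 + 811\right) = 7693 \cdot 1603 = 12331879$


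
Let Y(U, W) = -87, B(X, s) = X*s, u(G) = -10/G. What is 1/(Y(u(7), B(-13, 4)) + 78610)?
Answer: 1/78523 ≈ 1.2735e-5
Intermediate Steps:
1/(Y(u(7), B(-13, 4)) + 78610) = 1/(-87 + 78610) = 1/78523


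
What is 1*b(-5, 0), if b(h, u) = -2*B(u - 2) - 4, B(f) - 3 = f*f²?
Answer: 6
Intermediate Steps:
B(f) = 3 + f³ (B(f) = 3 + f*f² = 3 + f³)
b(h, u) = -10 - 2*(-2 + u)³ (b(h, u) = -2*(3 + (u - 2)³) - 4 = -2*(3 + (-2 + u)³) - 4 = (-6 - 2*(-2 + u)³) - 4 = -10 - 2*(-2 + u)³)
1*b(-5, 0) = 1*(-10 - 2*(-2 + 0)³) = 1*(-10 - 2*(-2)³) = 1*(-10 - 2*(-8)) = 1*(-10 + 16) = 1*6 = 6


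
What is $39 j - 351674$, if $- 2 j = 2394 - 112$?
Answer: $-396173$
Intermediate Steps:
$j = -1141$ ($j = - \frac{2394 - 112}{2} = \left(- \frac{1}{2}\right) 2282 = -1141$)
$39 j - 351674 = 39 \left(-1141\right) - 351674 = -44499 - 351674 = -396173$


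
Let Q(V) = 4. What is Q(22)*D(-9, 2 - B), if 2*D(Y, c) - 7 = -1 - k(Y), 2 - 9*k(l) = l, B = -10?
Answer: 86/9 ≈ 9.5556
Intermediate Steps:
k(l) = 2/9 - l/9
D(Y, c) = 26/9 + Y/18 (D(Y, c) = 7/2 + (-1 - (2/9 - Y/9))/2 = 7/2 + (-1 + (-2/9 + Y/9))/2 = 7/2 + (-11/9 + Y/9)/2 = 7/2 + (-11/18 + Y/18) = 26/9 + Y/18)
Q(22)*D(-9, 2 - B) = 4*(26/9 + (1/18)*(-9)) = 4*(26/9 - ½) = 4*(43/18) = 86/9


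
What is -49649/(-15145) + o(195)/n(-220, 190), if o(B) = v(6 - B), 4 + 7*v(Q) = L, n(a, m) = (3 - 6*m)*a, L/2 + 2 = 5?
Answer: 8693443631/2651859210 ≈ 3.2782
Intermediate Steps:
L = 6 (L = -4 + 2*5 = -4 + 10 = 6)
n(a, m) = a*(3 - 6*m)
v(Q) = 2/7 (v(Q) = -4/7 + (1/7)*6 = -4/7 + 6/7 = 2/7)
o(B) = 2/7
-49649/(-15145) + o(195)/n(-220, 190) = -49649/(-15145) + 2/(7*((3*(-220)*(1 - 2*190)))) = -49649*(-1/15145) + 2/(7*((3*(-220)*(1 - 380)))) = 49649/15145 + 2/(7*((3*(-220)*(-379)))) = 49649/15145 + (2/7)/250140 = 49649/15145 + (2/7)*(1/250140) = 49649/15145 + 1/875490 = 8693443631/2651859210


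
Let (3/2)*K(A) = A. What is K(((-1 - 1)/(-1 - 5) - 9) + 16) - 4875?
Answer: -43831/9 ≈ -4870.1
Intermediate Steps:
K(A) = 2*A/3
K(((-1 - 1)/(-1 - 5) - 9) + 16) - 4875 = 2*(((-1 - 1)/(-1 - 5) - 9) + 16)/3 - 4875 = 2*((-2/(-6) - 9) + 16)/3 - 4875 = 2*((-2*(-1/6) - 9) + 16)/3 - 4875 = 2*((1/3 - 9) + 16)/3 - 4875 = 2*(-26/3 + 16)/3 - 4875 = (2/3)*(22/3) - 4875 = 44/9 - 4875 = -43831/9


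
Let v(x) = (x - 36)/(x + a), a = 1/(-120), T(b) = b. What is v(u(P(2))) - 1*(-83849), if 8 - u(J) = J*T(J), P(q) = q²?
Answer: 80584169/961 ≈ 83855.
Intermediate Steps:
a = -1/120 ≈ -0.0083333
u(J) = 8 - J² (u(J) = 8 - J*J = 8 - J²)
v(x) = (-36 + x)/(-1/120 + x) (v(x) = (x - 36)/(x - 1/120) = (-36 + x)/(-1/120 + x))
v(u(P(2))) - 1*(-83849) = 120*(-36 + (8 - (2²)²))/(-1 + 120*(8 - (2²)²)) - 1*(-83849) = 120*(-36 + (8 - 1*4²))/(-1 + 120*(8 - 1*4²)) + 83849 = 120*(-36 + (8 - 1*16))/(-1 + 120*(8 - 1*16)) + 83849 = 120*(-36 + (8 - 16))/(-1 + 120*(8 - 16)) + 83849 = 120*(-36 - 8)/(-1 + 120*(-8)) + 83849 = 120*(-44)/(-1 - 960) + 83849 = 120*(-44)/(-961) + 83849 = 120*(-1/961)*(-44) + 83849 = 5280/961 + 83849 = 80584169/961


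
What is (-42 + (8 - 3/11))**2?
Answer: 142129/121 ≈ 1174.6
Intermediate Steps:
(-42 + (8 - 3/11))**2 = (-42 + 85/11)**2 = (-377/11)**2 = 142129/121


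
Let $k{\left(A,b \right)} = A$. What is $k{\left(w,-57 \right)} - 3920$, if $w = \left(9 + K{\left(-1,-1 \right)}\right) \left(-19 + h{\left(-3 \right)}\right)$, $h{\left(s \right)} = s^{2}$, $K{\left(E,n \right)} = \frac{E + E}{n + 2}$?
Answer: $-3990$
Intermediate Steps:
$K{\left(E,n \right)} = \frac{2 E}{2 + n}$
$w = -70$ ($w = \left(9 + 2 \left(-1\right) \frac{1}{2 - 1}\right) \left(-19 + \left(-3\right)^{2}\right) = \left(9 + 2 \left(-1\right) 1^{-1}\right) \left(-19 + 9\right) = \left(9 + 2 \left(-1\right) 1\right) \left(-10\right) = \left(9 - 2\right) \left(-10\right) = 7 \left(-10\right) = -70$)
$k{\left(w,-57 \right)} - 3920 = -70 - 3920 = -3990$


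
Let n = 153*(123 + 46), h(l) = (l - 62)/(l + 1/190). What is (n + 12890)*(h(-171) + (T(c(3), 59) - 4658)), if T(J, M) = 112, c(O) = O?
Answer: -5721022602828/32489 ≈ -1.7609e+8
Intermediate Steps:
h(l) = (-62 + l)/(1/190 + l) (h(l) = (-62 + l)/(l + 1/190) = (-62 + l)/(1/190 + l))
n = 25857 (n = 153*169 = 25857)
(n + 12890)*(h(-171) + (T(c(3), 59) - 4658)) = (25857 + 12890)*(190*(-62 - 171)/(1 + 190*(-171)) + (112 - 4658)) = 38747*(190*(-233)/(1 - 32490) - 4546) = 38747*(190*(-233)/(-32489) - 4546) = 38747*(190*(-1/32489)*(-233) - 4546) = 38747*(44270/32489 - 4546) = 38747*(-147650724/32489) = -5721022602828/32489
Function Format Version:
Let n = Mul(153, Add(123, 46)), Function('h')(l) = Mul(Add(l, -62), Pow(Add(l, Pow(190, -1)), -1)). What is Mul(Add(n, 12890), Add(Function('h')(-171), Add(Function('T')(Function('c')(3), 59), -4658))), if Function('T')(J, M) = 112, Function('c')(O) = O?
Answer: Rational(-5721022602828, 32489) ≈ -1.7609e+8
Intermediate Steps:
Function('h')(l) = Mul(Pow(Add(Rational(1, 190), l), -1), Add(-62, l)) (Function('h')(l) = Mul(Add(-62, l), Pow(Add(l, Rational(1, 190)), -1)) = Mul(Add(-62, l), Pow(Add(Rational(1, 190), l), -1)) = Mul(Pow(Add(Rational(1, 190), l), -1), Add(-62, l)))
n = 25857 (n = Mul(153, 169) = 25857)
Mul(Add(n, 12890), Add(Function('h')(-171), Add(Function('T')(Function('c')(3), 59), -4658))) = Mul(Add(25857, 12890), Add(Mul(190, Pow(Add(1, Mul(190, -171)), -1), Add(-62, -171)), Add(112, -4658))) = Mul(38747, Add(Mul(190, Pow(Add(1, -32490), -1), -233), -4546)) = Mul(38747, Add(Mul(190, Pow(-32489, -1), -233), -4546)) = Mul(38747, Add(Mul(190, Rational(-1, 32489), -233), -4546)) = Mul(38747, Add(Rational(44270, 32489), -4546)) = Mul(38747, Rational(-147650724, 32489)) = Rational(-5721022602828, 32489)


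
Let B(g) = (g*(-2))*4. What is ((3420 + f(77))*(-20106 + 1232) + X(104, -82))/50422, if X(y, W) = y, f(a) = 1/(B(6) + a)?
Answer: -935969589/731119 ≈ -1280.2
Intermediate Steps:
B(g) = -8*g (B(g) = -2*g*4 = -8*g)
f(a) = 1/(-48 + a) (f(a) = 1/(-8*6 + a) = 1/(-48 + a))
((3420 + f(77))*(-20106 + 1232) + X(104, -82))/50422 = ((3420 + 1/(-48 + 77))*(-20106 + 1232) + 104)/50422 = ((3420 + 1/29)*(-18874) + 104)*(1/50422) = ((99181/29)*(-18874) + 104)*(1/50422) = (-1871942194/29 + 104)*(1/50422) = -1871939178/29*1/50422 = -935969589/731119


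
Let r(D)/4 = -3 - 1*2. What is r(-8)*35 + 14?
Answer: -686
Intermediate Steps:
r(D) = -20 (r(D) = 4*(-3 - 1*2) = 4*(-3 - 2) = 4*(-5) = -20)
r(-8)*35 + 14 = -20*35 + 14 = -700 + 14 = -686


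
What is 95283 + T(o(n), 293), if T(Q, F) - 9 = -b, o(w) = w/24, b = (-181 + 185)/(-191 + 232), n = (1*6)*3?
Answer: 3906968/41 ≈ 95292.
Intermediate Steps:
n = 18 (n = 6*3 = 18)
b = 4/41 ≈ 0.097561
o(w) = w/24 (o(w) = w*(1/24) = w/24)
T(Q, F) = 365/41 (T(Q, F) = 9 - 1*4/41 = 9 - 4/41 = 365/41)
95283 + T(o(n), 293) = 95283 + 365/41 = 3906968/41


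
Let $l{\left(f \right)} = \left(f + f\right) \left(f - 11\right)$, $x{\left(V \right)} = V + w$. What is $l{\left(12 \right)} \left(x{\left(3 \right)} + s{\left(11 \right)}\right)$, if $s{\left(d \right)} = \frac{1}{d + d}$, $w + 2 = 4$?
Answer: $\frac{1332}{11} \approx 121.09$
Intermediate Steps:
$w = 2$ ($w = -2 + 4 = 2$)
$x{\left(V \right)} = 2 + V$ ($x{\left(V \right)} = V + 2 = 2 + V$)
$l{\left(f \right)} = 2 f \left(-11 + f\right)$
$s{\left(d \right)} = \frac{1}{2 d}$
$l{\left(12 \right)} \left(x{\left(3 \right)} + s{\left(11 \right)}\right) = 2 \cdot 12 \left(-11 + 12\right) \left(\left(2 + 3\right) + \frac{1}{2 \cdot 11}\right) = 2 \cdot 12 \cdot 1 \left(5 + \frac{1}{2} \cdot \frac{1}{11}\right) = 24 \left(5 + \frac{1}{22}\right) = 24 \cdot \frac{111}{22} = \frac{1332}{11}$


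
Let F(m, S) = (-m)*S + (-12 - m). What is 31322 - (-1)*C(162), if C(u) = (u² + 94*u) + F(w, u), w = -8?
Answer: 74086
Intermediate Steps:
F(m, S) = -12 - m - S*m (F(m, S) = -S*m + (-12 - m) = -12 - m - S*m)
C(u) = -4 + u² + 102*u (C(u) = (u² + 94*u) + (-12 - 1*(-8) - 1*u*(-8)) = (u² + 94*u) + (-12 + 8 + 8*u) = (u² + 94*u) + (-4 + 8*u) = -4 + u² + 102*u)
31322 - (-1)*C(162) = 31322 - (-1)*(-4 + 162² + 102*162) = 31322 - (-1)*(-4 + 26244 + 16524) = 31322 - (-1)*42764 = 31322 - 1*(-42764) = 31322 + 42764 = 74086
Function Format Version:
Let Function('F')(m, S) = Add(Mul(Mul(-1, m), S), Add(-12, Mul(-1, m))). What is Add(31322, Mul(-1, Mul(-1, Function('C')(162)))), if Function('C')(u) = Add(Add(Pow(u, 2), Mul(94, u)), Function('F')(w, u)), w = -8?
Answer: 74086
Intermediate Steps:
Function('F')(m, S) = Add(-12, Mul(-1, m), Mul(-1, S, m)) (Function('F')(m, S) = Add(Mul(-1, S, m), Add(-12, Mul(-1, m))) = Add(-12, Mul(-1, m), Mul(-1, S, m)))
Function('C')(u) = Add(-4, Pow(u, 2), Mul(102, u)) (Function('C')(u) = Add(Add(Pow(u, 2), Mul(94, u)), Add(-12, Mul(-1, -8), Mul(-1, u, -8))) = Add(Add(Pow(u, 2), Mul(94, u)), Add(-12, 8, Mul(8, u))) = Add(Add(Pow(u, 2), Mul(94, u)), Add(-4, Mul(8, u))) = Add(-4, Pow(u, 2), Mul(102, u)))
Add(31322, Mul(-1, Mul(-1, Function('C')(162)))) = Add(31322, Mul(-1, Mul(-1, Add(-4, Pow(162, 2), Mul(102, 162))))) = Add(31322, Mul(-1, Mul(-1, Add(-4, 26244, 16524)))) = Add(31322, Mul(-1, Mul(-1, 42764))) = Add(31322, Mul(-1, -42764)) = Add(31322, 42764) = 74086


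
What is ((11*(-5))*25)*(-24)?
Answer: 33000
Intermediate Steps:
((11*(-5))*25)*(-24) = -55*25*(-24) = -1375*(-24) = 33000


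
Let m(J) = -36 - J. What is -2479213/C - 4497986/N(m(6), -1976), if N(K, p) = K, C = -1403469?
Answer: 1052148006730/9824283 ≈ 1.0710e+5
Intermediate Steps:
-2479213/C - 4497986/N(m(6), -1976) = -2479213/(-1403469) - 4497986/(-36 - 1*6) = -2479213*(-1/1403469) - 4497986/(-36 - 6) = 2479213/1403469 - 4497986/(-42) = 2479213/1403469 - 4497986*(-1/42) = 2479213/1403469 + 2248993/21 = 1052148006730/9824283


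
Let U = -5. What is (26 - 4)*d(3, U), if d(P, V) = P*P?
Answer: 198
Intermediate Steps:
d(P, V) = P²
(26 - 4)*d(3, U) = (26 - 4)*3² = 22*9 = 198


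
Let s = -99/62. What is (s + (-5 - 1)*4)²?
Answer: 2518569/3844 ≈ 655.20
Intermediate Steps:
s = -99/62 (s = -99*1/62 = -99/62 ≈ -1.5968)
(s + (-5 - 1)*4)² = (-99/62 + (-5 - 1)*4)² = (-99/62 - 6*4)² = (-99/62 - 24)² = (-1587/62)² = 2518569/3844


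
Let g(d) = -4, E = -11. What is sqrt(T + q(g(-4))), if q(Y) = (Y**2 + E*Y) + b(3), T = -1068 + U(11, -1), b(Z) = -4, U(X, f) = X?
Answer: I*sqrt(1001) ≈ 31.639*I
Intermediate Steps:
T = -1057 (T = -1068 + 11 = -1057)
q(Y) = -4 + Y**2 - 11*Y (q(Y) = (Y**2 - 11*Y) - 4 = -4 + Y**2 - 11*Y)
sqrt(T + q(g(-4))) = sqrt(-1057 + (-4 + (-4)**2 - 11*(-4))) = sqrt(-1057 + (-4 + 16 + 44)) = sqrt(-1057 + 56) = sqrt(-1001) = I*sqrt(1001)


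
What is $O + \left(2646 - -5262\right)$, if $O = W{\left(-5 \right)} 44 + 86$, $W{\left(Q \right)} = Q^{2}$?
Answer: $9094$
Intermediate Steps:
$O = 1186$ ($O = \left(-5\right)^{2} \cdot 44 + 86 = 25 \cdot 44 + 86 = 1100 + 86 = 1186$)
$O + \left(2646 - -5262\right) = 1186 + \left(2646 - -5262\right) = 1186 + \left(2646 + 5262\right) = 1186 + 7908 = 9094$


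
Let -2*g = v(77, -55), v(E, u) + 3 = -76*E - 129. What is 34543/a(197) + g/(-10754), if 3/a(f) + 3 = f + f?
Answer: 72623440513/16131 ≈ 4.5021e+6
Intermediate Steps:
v(E, u) = -132 - 76*E (v(E, u) = -3 + (-76*E - 129) = -3 + (-129 - 76*E) = -132 - 76*E)
g = 2992 (g = -(-132 - 76*77)/2 = -(-132 - 5852)/2 = -½*(-5984) = 2992)
a(f) = 3/(-3 + 2*f) (a(f) = 3/(-3 + (f + f)) = 3/(-3 + 2*f))
34543/a(197) + g/(-10754) = 34543/((3/(-3 + 2*197))) + 2992/(-10754) = 34543/((3/(-3 + 394))) + 2992*(-1/10754) = 34543/((3/391)) - 1496/5377 = 34543/((3*(1/391))) - 1496/5377 = 34543/(3/391) - 1496/5377 = 34543*(391/3) - 1496/5377 = 13506313/3 - 1496/5377 = 72623440513/16131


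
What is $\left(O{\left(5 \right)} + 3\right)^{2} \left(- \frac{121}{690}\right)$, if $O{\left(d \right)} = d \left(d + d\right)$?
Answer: $- \frac{339889}{690} \approx -492.59$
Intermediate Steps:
$O{\left(d \right)} = 2 d^{2}$ ($O{\left(d \right)} = d 2 d = 2 d^{2}$)
$\left(O{\left(5 \right)} + 3\right)^{2} \left(- \frac{121}{690}\right) = \left(2 \cdot 5^{2} + 3\right)^{2} \left(- \frac{121}{690}\right) = \left(2 \cdot 25 + 3\right)^{2} \left(\left(-121\right) \frac{1}{690}\right) = \left(50 + 3\right)^{2} \left(- \frac{121}{690}\right) = 53^{2} \left(- \frac{121}{690}\right) = 2809 \left(- \frac{121}{690}\right) = - \frac{339889}{690}$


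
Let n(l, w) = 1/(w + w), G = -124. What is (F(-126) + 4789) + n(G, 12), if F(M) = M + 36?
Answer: 112777/24 ≈ 4699.0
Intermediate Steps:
F(M) = 36 + M
n(l, w) = 1/(2*w)
(F(-126) + 4789) + n(G, 12) = ((36 - 126) + 4789) + (1/2)/12 = (-90 + 4789) + (1/2)*(1/12) = 4699 + 1/24 = 112777/24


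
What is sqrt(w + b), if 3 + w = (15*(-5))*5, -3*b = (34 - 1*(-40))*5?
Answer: 4*I*sqrt(282)/3 ≈ 22.39*I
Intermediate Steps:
b = -370/3 (b = -(34 - 1*(-40))*5/3 = -(34 + 40)*5/3 = -74*5/3 = -1/3*370 = -370/3 ≈ -123.33)
w = -378 (w = -3 + (15*(-5))*5 = -3 - 75*5 = -3 - 375 = -378)
sqrt(w + b) = sqrt(-378 - 370/3) = sqrt(-1504/3) = 4*I*sqrt(282)/3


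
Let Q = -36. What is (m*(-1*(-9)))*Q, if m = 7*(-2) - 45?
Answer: 19116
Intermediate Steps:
m = -59 (m = -14 - 45 = -59)
(m*(-1*(-9)))*Q = -(-59)*(-9)*(-36) = -59*9*(-36) = -531*(-36) = 19116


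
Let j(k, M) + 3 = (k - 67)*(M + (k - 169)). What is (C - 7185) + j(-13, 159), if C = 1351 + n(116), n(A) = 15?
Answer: -3982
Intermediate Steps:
j(k, M) = -3 + (-67 + k)*(-169 + M + k) (j(k, M) = -3 + (k - 67)*(M + (k - 169)) = -3 + (-67 + k)*(M + (-169 + k)) = -3 + (-67 + k)*(-169 + M + k))
C = 1366 (C = 1351 + 15 = 1366)
(C - 7185) + j(-13, 159) = (1366 - 7185) + (11320 + (-13)² - 236*(-13) - 67*159 + 159*(-13)) = -5819 + (11320 + 169 + 3068 - 10653 - 2067) = -5819 + 1837 = -3982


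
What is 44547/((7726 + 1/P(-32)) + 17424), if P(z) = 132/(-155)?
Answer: 5880204/3319645 ≈ 1.7713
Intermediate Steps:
P(z) = -132/155 (P(z) = 132*(-1/155) = -132/155)
44547/((7726 + 1/P(-32)) + 17424) = 44547/((7726 + 1/(-132/155)) + 17424) = 44547/((7726 - 155/132) + 17424) = 44547/(1019677/132 + 17424) = 44547/(3319645/132) = 44547*(132/3319645) = 5880204/3319645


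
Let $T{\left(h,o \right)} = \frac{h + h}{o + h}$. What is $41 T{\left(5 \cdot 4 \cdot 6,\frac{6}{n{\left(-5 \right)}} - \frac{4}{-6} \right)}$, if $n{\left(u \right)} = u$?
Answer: $\frac{9225}{112} \approx 82.366$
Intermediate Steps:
$T{\left(h,o \right)} = \frac{2 h}{h + o}$
$41 T{\left(5 \cdot 4 \cdot 6,\frac{6}{n{\left(-5 \right)}} - \frac{4}{-6} \right)} = 41 \frac{2 \cdot 5 \cdot 4 \cdot 6}{5 \cdot 4 \cdot 6 + \left(\frac{6}{-5} - \frac{4}{-6}\right)} = 41 \frac{2 \cdot 20 \cdot 6}{20 \cdot 6 + \left(6 \left(- \frac{1}{5}\right) - - \frac{2}{3}\right)} = 41 \cdot 2 \cdot 120 \frac{1}{120 + \left(- \frac{6}{5} + \frac{2}{3}\right)} = 41 \cdot 2 \cdot 120 \frac{1}{120 - \frac{8}{15}} = 41 \cdot 2 \cdot 120 \frac{1}{\frac{1792}{15}} = 41 \cdot 2 \cdot 120 \cdot \frac{15}{1792} = 41 \cdot \frac{225}{112} = \frac{9225}{112}$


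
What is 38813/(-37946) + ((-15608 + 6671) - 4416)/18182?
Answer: -303097726/172483543 ≈ -1.7573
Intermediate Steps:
38813/(-37946) + ((-15608 + 6671) - 4416)/18182 = 38813*(-1/37946) + (-8937 - 4416)*(1/18182) = -38813/37946 - 13353*1/18182 = -38813/37946 - 13353/18182 = -303097726/172483543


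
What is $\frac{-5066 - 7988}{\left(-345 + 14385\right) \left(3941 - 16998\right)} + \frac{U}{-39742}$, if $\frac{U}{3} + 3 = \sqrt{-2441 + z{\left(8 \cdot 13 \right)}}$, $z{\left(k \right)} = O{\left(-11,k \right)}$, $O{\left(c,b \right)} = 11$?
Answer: $\frac{542168647}{1821378641940} - \frac{27 i \sqrt{30}}{39742} \approx 0.00029767 - 0.0037211 i$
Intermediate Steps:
$z{\left(k \right)} = 11$
$U = -9 + 27 i \sqrt{30}$ ($U = -9 + 3 \sqrt{-2441 + 11} = -9 + 3 \sqrt{-2430} = -9 + 3 \cdot 9 i \sqrt{30} = -9 + 27 i \sqrt{30} \approx -9.0 + 147.89 i$)
$\frac{-5066 - 7988}{\left(-345 + 14385\right) \left(3941 - 16998\right)} + \frac{U}{-39742} = \frac{-5066 - 7988}{\left(-345 + 14385\right) \left(3941 - 16998\right)} + \frac{-9 + 27 i \sqrt{30}}{-39742} = \frac{-5066 - 7988}{14040 \left(-13057\right)} + \left(-9 + 27 i \sqrt{30}\right) \left(- \frac{1}{39742}\right) = - \frac{13054}{-183320280} + \left(\frac{9}{39742} - \frac{27 i \sqrt{30}}{39742}\right) = \left(-13054\right) \left(- \frac{1}{183320280}\right) + \left(\frac{9}{39742} - \frac{27 i \sqrt{30}}{39742}\right) = \frac{6527}{91660140} + \left(\frac{9}{39742} - \frac{27 i \sqrt{30}}{39742}\right) = \frac{542168647}{1821378641940} - \frac{27 i \sqrt{30}}{39742}$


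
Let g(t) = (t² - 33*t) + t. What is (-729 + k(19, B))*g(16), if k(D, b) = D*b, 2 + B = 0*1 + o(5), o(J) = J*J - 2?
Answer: 84480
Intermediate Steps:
o(J) = -2 + J² (o(J) = J² - 2 = -2 + J²)
B = 21 (B = -2 + (0*1 + (-2 + 5²)) = -2 + (0 + (-2 + 25)) = -2 + (0 + 23) = -2 + 23 = 21)
g(t) = t² - 32*t
(-729 + k(19, B))*g(16) = (-729 + 19*21)*(16*(-32 + 16)) = (-729 + 399)*(16*(-16)) = -330*(-256) = 84480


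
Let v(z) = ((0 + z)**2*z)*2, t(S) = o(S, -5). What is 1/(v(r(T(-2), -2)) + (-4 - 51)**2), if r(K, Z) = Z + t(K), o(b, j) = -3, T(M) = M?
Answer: 1/2775 ≈ 0.00036036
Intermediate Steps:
t(S) = -3
r(K, Z) = -3 + Z (r(K, Z) = Z - 3 = -3 + Z)
v(z) = 2*z**3 (v(z) = (z**2*z)*2 = z**3*2 = 2*z**3)
1/(v(r(T(-2), -2)) + (-4 - 51)**2) = 1/(2*(-3 - 2)**3 + (-4 - 51)**2) = 1/(2*(-5)**3 + (-55)**2) = 1/(2*(-125) + 3025) = 1/(-250 + 3025) = 1/2775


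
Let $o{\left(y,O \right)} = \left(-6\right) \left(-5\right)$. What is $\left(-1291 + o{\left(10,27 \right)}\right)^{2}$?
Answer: $1590121$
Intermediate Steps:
$o{\left(y,O \right)} = 30$
$\left(-1291 + o{\left(10,27 \right)}\right)^{2} = \left(-1291 + 30\right)^{2} = \left(-1261\right)^{2} = 1590121$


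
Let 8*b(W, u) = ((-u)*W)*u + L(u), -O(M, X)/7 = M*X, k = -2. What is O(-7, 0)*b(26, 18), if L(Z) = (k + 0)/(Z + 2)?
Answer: 0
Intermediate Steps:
L(Z) = -2/(2 + Z) (L(Z) = (-2 + 0)/(Z + 2) = -2/(2 + Z))
O(M, X) = -7*M*X
b(W, u) = -1/(4*(2 + u)) - W*u**2/8 (b(W, u) = (((-u)*W)*u - 2/(2 + u))/8 = ((-W*u)*u - 2/(2 + u))/8 = (-W*u**2 - 2/(2 + u))/8 = (-2/(2 + u) - W*u**2)/8 = -1/(4*(2 + u)) - W*u**2/8)
O(-7, 0)*b(26, 18) = (-7*(-7)*0)*((-2 - 1*26*18**2*(2 + 18))/(8*(2 + 18))) = 0*((1/8)*(-2 - 1*26*324*20)/20) = 0*((1/8)*(1/20)*(-2 - 168480)) = 0*((1/8)*(1/20)*(-168482)) = 0*(-84241/80) = 0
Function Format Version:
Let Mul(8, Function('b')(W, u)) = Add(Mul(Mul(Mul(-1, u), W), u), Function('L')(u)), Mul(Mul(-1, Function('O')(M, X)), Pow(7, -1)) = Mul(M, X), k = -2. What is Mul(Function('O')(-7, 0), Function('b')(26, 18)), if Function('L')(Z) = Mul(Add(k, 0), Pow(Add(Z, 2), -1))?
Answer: 0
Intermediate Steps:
Function('L')(Z) = Mul(-2, Pow(Add(2, Z), -1)) (Function('L')(Z) = Mul(Add(-2, 0), Pow(Add(Z, 2), -1)) = Mul(-2, Pow(Add(2, Z), -1)))
Function('O')(M, X) = Mul(-7, M, X) (Function('O')(M, X) = Mul(-7, Mul(M, X)) = Mul(-7, M, X))
Function('b')(W, u) = Add(Mul(Rational(-1, 4), Pow(Add(2, u), -1)), Mul(Rational(-1, 8), W, Pow(u, 2))) (Function('b')(W, u) = Mul(Rational(1, 8), Add(Mul(Mul(Mul(-1, u), W), u), Mul(-2, Pow(Add(2, u), -1)))) = Mul(Rational(1, 8), Add(Mul(Mul(-1, W, u), u), Mul(-2, Pow(Add(2, u), -1)))) = Mul(Rational(1, 8), Add(Mul(-1, W, Pow(u, 2)), Mul(-2, Pow(Add(2, u), -1)))) = Mul(Rational(1, 8), Add(Mul(-2, Pow(Add(2, u), -1)), Mul(-1, W, Pow(u, 2)))) = Add(Mul(Rational(-1, 4), Pow(Add(2, u), -1)), Mul(Rational(-1, 8), W, Pow(u, 2))))
Mul(Function('O')(-7, 0), Function('b')(26, 18)) = Mul(Mul(-7, -7, 0), Mul(Rational(1, 8), Pow(Add(2, 18), -1), Add(-2, Mul(-1, 26, Pow(18, 2), Add(2, 18))))) = Mul(0, Mul(Rational(1, 8), Pow(20, -1), Add(-2, Mul(-1, 26, 324, 20)))) = Mul(0, Mul(Rational(1, 8), Rational(1, 20), Add(-2, -168480))) = Mul(0, Mul(Rational(1, 8), Rational(1, 20), -168482)) = Mul(0, Rational(-84241, 80)) = 0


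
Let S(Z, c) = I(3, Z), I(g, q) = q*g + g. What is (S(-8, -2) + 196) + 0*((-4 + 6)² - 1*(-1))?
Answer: 175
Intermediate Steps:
I(g, q) = g + g*q (I(g, q) = g*q + g = g + g*q)
S(Z, c) = 3 + 3*Z (S(Z, c) = 3*(1 + Z) = 3 + 3*Z)
(S(-8, -2) + 196) + 0*((-4 + 6)² - 1*(-1)) = ((3 + 3*(-8)) + 196) + 0*((-4 + 6)² - 1*(-1)) = ((3 - 24) + 196) + 0*(2² + 1) = (-21 + 196) + 0*(4 + 1) = 175 + 0*5 = 175 + 0 = 175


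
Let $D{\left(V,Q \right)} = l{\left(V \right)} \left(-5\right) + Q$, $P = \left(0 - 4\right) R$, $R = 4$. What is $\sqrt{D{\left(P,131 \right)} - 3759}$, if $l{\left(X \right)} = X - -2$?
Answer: $i \sqrt{3558} \approx 59.649 i$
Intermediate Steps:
$l{\left(X \right)} = 2 + X$ ($l{\left(X \right)} = X + 2 = 2 + X$)
$P = -16$ ($P = \left(0 - 4\right) 4 = \left(-4\right) 4 = -16$)
$D{\left(V,Q \right)} = -10 + Q - 5 V$ ($D{\left(V,Q \right)} = \left(2 + V\right) \left(-5\right) + Q = \left(-10 - 5 V\right) + Q = -10 + Q - 5 V$)
$\sqrt{D{\left(P,131 \right)} - 3759} = \sqrt{\left(-10 + 131 - -80\right) - 3759} = \sqrt{\left(-10 + 131 + 80\right) - 3759} = \sqrt{201 - 3759} = \sqrt{-3558} = i \sqrt{3558}$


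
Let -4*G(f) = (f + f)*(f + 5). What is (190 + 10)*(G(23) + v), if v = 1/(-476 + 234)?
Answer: -7792500/121 ≈ -64401.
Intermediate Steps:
G(f) = -f*(5 + f)/2 (G(f) = -(f + f)*(f + 5)/4 = -2*f*(5 + f)/4 = -f*(5 + f)/2)
v = -1/242 (v = 1/(-242) = -1/242 ≈ -0.0041322)
(190 + 10)*(G(23) + v) = (190 + 10)*(-½*23*(5 + 23) - 1/242) = 200*(-½*23*28 - 1/242) = 200*(-322 - 1/242) = 200*(-77925/242) = -7792500/121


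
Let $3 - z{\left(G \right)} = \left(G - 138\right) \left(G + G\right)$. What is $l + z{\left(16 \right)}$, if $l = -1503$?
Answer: $2404$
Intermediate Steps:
$z{\left(G \right)} = 3 - 2 G \left(-138 + G\right)$ ($z{\left(G \right)} = 3 - \left(G - 138\right) \left(G + G\right) = 3 - \left(-138 + G\right) 2 G = 3 - 2 G \left(-138 + G\right)$)
$l + z{\left(16 \right)} = -1503 + \left(3 - 2 \cdot 16^{2} + 276 \cdot 16\right) = -1503 + \left(3 - 512 + 4416\right) = -1503 + 3907 = 2404$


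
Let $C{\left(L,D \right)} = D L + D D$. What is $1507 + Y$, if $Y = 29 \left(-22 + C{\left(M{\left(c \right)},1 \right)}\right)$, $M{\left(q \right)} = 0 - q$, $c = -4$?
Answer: $1014$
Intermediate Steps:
$M{\left(q \right)} = - q$
$C{\left(L,D \right)} = D^{2} + D L$ ($C{\left(L,D \right)} = D L + D^{2} = D^{2} + D L$)
$Y = -493$ ($Y = 29 \left(-22 + 1 \left(1 - -4\right)\right) = 29 \left(-22 + 1 \left(1 + 4\right)\right) = 29 \left(-22 + 1 \cdot 5\right) = 29 \left(-22 + 5\right) = 29 \left(-17\right) = -493$)
$1507 + Y = 1507 - 493 = 1014$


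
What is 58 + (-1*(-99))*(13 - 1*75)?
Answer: -6080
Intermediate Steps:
58 + (-1*(-99))*(13 - 1*75) = 58 + 99*(13 - 75) = 58 + 99*(-62) = 58 - 6138 = -6080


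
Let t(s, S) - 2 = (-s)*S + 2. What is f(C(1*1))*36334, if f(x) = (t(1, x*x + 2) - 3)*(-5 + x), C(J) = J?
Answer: 290672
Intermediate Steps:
t(s, S) = 4 - S*s (t(s, S) = 2 + ((-s)*S + 2) = 2 + (-S*s + 2) = 2 + (2 - S*s) = 4 - S*s)
f(x) = (-1 - x²)*(-5 + x) (f(x) = ((4 - 1*(x*x + 2)*1) - 3)*(-5 + x) = ((4 - 1*(x² + 2)*1) - 3)*(-5 + x) = ((4 - 1*(2 + x²)*1) - 3)*(-5 + x) = ((4 + (-2 - x²)) - 3)*(-5 + x) = ((2 - x²) - 3)*(-5 + x) = (-1 - x²)*(-5 + x))
f(C(1*1))*36334 = (5 - 1 - (1*1)³ + 5*(1*1)²)*36334 = (5 - 1*1 - 1*1³ + 5*1²)*36334 = (5 - 1 - 1*1 + 5*1)*36334 = (5 - 1 - 1 + 5)*36334 = 8*36334 = 290672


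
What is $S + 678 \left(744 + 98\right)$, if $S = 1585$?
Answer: $572461$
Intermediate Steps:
$S + 678 \left(744 + 98\right) = 1585 + 678 \left(744 + 98\right) = 1585 + 678 \cdot 842 = 1585 + 570876 = 572461$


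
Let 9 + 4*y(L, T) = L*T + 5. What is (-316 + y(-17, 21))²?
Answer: 2640625/16 ≈ 1.6504e+5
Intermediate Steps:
y(L, T) = -1 + L*T/4 (y(L, T) = -9/4 + (L*T + 5)/4 = -9/4 + (5 + L*T)/4 = -9/4 + (5/4 + L*T/4) = -1 + L*T/4)
(-316 + y(-17, 21))² = (-316 + (-1 + (¼)*(-17)*21))² = (-316 + (-1 - 357/4))² = (-316 - 361/4)² = (-1625/4)² = 2640625/16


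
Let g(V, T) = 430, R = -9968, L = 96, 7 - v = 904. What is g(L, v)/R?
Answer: -215/4984 ≈ -0.043138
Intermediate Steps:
v = -897 (v = 7 - 1*904 = 7 - 904 = -897)
g(L, v)/R = 430/(-9968) = 430*(-1/9968) = -215/4984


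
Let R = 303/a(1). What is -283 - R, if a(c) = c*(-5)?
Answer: -1112/5 ≈ -222.40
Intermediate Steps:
a(c) = -5*c
R = -303/5 (R = 303/((-5*1)) = 303/(-5) = 303*(-⅕) = -303/5 ≈ -60.600)
-283 - R = -283 - 1*(-303/5) = -283 + 303/5 = -1112/5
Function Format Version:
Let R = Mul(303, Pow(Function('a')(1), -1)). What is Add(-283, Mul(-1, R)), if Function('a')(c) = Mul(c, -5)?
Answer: Rational(-1112, 5) ≈ -222.40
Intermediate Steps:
Function('a')(c) = Mul(-5, c)
R = Rational(-303, 5) (R = Mul(303, Pow(Mul(-5, 1), -1)) = Mul(303, Pow(-5, -1)) = Mul(303, Rational(-1, 5)) = Rational(-303, 5) ≈ -60.600)
Add(-283, Mul(-1, R)) = Add(-283, Mul(-1, Rational(-303, 5))) = Add(-283, Rational(303, 5)) = Rational(-1112, 5)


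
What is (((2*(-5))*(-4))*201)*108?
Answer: 868320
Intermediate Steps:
(((2*(-5))*(-4))*201)*108 = (-10*(-4)*201)*108 = (40*201)*108 = 8040*108 = 868320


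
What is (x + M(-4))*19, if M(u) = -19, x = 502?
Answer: 9177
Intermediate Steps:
(x + M(-4))*19 = (502 - 19)*19 = 483*19 = 9177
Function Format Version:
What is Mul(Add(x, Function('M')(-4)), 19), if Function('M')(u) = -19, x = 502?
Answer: 9177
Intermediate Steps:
Mul(Add(x, Function('M')(-4)), 19) = Mul(Add(502, -19), 19) = Mul(483, 19) = 9177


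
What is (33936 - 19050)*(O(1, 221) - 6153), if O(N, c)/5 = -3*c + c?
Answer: -124491618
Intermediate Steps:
O(N, c) = -10*c (O(N, c) = 5*(-3*c + c) = 5*(-2*c) = -10*c)
(33936 - 19050)*(O(1, 221) - 6153) = (33936 - 19050)*(-10*221 - 6153) = 14886*(-2210 - 6153) = 14886*(-8363) = -124491618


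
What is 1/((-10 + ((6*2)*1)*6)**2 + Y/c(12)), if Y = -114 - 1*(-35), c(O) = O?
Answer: 12/46049 ≈ 0.00026059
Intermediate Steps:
Y = -79 (Y = -114 + 35 = -79)
1/((-10 + ((6*2)*1)*6)**2 + Y/c(12)) = 1/((-10 + ((6*2)*1)*6)**2 - 79/12) = 1/((-10 + (12*1)*6)**2 - 79*1/12) = 1/((-10 + 12*6)**2 - 79/12) = 1/((-10 + 72)**2 - 79/12) = 1/(62**2 - 79/12) = 1/(3844 - 79/12) = 1/(46049/12) = 12/46049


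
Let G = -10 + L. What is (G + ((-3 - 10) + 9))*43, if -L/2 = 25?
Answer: -2752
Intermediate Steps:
L = -50 (L = -2*25 = -50)
G = -60 (G = -10 - 50 = -60)
(G + ((-3 - 10) + 9))*43 = (-60 + ((-3 - 10) + 9))*43 = (-60 + (-13 + 9))*43 = (-60 - 4)*43 = -64*43 = -2752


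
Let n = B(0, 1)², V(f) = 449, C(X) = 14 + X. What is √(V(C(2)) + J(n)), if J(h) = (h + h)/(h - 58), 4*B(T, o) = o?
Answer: √42870763/309 ≈ 21.190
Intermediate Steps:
B(T, o) = o/4
n = 1/16 (n = ((¼)*1)² = (¼)² = 1/16 ≈ 0.062500)
J(h) = 2*h/(-58 + h) (J(h) = (2*h)/(-58 + h) = 2*h/(-58 + h))
√(V(C(2)) + J(n)) = √(449 + 2*(1/16)/(-58 + 1/16)) = √(449 + 2*(1/16)/(-927/16)) = √(449 + 2*(1/16)*(-16/927)) = √(449 - 2/927) = √(416221/927) = √42870763/309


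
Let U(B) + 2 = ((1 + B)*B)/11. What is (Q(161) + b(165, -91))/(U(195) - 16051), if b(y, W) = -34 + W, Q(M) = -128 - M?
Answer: 1518/46121 ≈ 0.032913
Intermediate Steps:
U(B) = -2 + B*(1 + B)/11 (U(B) = -2 + ((1 + B)*B)/11 = -2 + (B*(1 + B))*(1/11) = -2 + B*(1 + B)/11)
(Q(161) + b(165, -91))/(U(195) - 16051) = ((-128 - 1*161) + (-34 - 91))/((-2 + (1/11)*195 + (1/11)*195²) - 16051) = ((-128 - 161) - 125)/((-2 + 195/11 + (1/11)*38025) - 16051) = (-289 - 125)/((-2 + 195/11 + 38025/11) - 16051) = -414/(38198/11 - 16051) = -414/(-138363/11) = -414*(-11/138363) = 1518/46121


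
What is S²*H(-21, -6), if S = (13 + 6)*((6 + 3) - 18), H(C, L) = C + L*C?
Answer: 3070305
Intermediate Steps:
H(C, L) = C + C*L
S = -171 (S = 19*(9 - 18) = 19*(-9) = -171)
S²*H(-21, -6) = (-171)²*(-21*(1 - 6)) = 29241*(-21*(-5)) = 29241*105 = 3070305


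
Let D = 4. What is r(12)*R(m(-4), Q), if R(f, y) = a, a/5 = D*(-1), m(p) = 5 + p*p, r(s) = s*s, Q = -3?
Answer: -2880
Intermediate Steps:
r(s) = s²
m(p) = 5 + p²
a = -20 (a = 5*(4*(-1)) = 5*(-4) = -20)
R(f, y) = -20
r(12)*R(m(-4), Q) = 12²*(-20) = 144*(-20) = -2880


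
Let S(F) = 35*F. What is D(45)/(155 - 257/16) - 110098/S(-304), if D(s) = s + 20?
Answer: 517841/47880 ≈ 10.815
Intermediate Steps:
D(s) = 20 + s
D(45)/(155 - 257/16) - 110098/S(-304) = (20 + 45)/(155 - 257/16) - 110098/(35*(-304)) = 65/(155 - 257*1/16) - 110098/(-10640) = 65/(155 - 257/16) - 110098*(-1/10640) = 65/(2223/16) + 55049/5320 = 65*(16/2223) + 55049/5320 = 80/171 + 55049/5320 = 517841/47880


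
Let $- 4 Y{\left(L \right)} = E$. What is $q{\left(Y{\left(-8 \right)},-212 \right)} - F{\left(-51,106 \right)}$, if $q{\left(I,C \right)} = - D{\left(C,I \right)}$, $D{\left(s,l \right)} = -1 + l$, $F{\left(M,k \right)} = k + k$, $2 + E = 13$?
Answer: $- \frac{833}{4} \approx -208.25$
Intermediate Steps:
$E = 11$ ($E = -2 + 13 = 11$)
$F{\left(M,k \right)} = 2 k$
$Y{\left(L \right)} = - \frac{11}{4}$ ($Y{\left(L \right)} = \left(- \frac{1}{4}\right) 11 = - \frac{11}{4}$)
$q{\left(I,C \right)} = 1 - I$ ($q{\left(I,C \right)} = - (-1 + I) = 1 - I$)
$q{\left(Y{\left(-8 \right)},-212 \right)} - F{\left(-51,106 \right)} = \left(1 - - \frac{11}{4}\right) - 2 \cdot 106 = \left(1 + \frac{11}{4}\right) - 212 = \frac{15}{4} - 212 = - \frac{833}{4}$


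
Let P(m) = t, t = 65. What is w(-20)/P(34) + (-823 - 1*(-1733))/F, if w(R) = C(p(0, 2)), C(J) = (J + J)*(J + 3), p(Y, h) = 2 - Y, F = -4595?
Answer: 1310/11947 ≈ 0.10965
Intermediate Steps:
C(J) = 2*J*(3 + J) (C(J) = (2*J)*(3 + J) = 2*J*(3 + J))
w(R) = 20 (w(R) = 2*(2 - 1*0)*(3 + (2 - 1*0)) = 2*(2 + 0)*(3 + (2 + 0)) = 2*2*(3 + 2) = 2*2*5 = 20)
P(m) = 65
w(-20)/P(34) + (-823 - 1*(-1733))/F = 20/65 + (-823 - 1*(-1733))/(-4595) = 20*(1/65) + (-823 + 1733)*(-1/4595) = 4/13 + 910*(-1/4595) = 4/13 - 182/919 = 1310/11947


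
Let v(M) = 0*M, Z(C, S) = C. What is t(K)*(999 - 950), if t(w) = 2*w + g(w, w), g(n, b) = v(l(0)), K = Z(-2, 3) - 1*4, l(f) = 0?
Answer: -588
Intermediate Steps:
K = -6 (K = -2 - 1*4 = -2 - 4 = -6)
v(M) = 0
g(n, b) = 0
t(w) = 2*w (t(w) = 2*w + 0 = 2*w)
t(K)*(999 - 950) = (2*(-6))*(999 - 950) = -12*49 = -588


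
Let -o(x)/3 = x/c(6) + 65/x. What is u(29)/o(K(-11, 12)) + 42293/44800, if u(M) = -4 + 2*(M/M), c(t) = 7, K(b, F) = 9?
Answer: 3068831/3001600 ≈ 1.0224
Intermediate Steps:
u(M) = -2 (u(M) = -4 + 2*1 = -4 + 2 = -2)
o(x) = -195/x - 3*x/7 (o(x) = -3*(x/7 + 65/x) = -3*(65/x + x/7) = -195/x - 3*x/7)
u(29)/o(K(-11, 12)) + 42293/44800 = -2/(-195/9 - 3/7*9) + 42293/44800 = -2/(-195*⅑ - 27/7) + 42293*(1/44800) = -2/(-65/3 - 27/7) + 42293/44800 = -2/(-536/21) + 42293/44800 = -2*(-21/536) + 42293/44800 = 21/268 + 42293/44800 = 3068831/3001600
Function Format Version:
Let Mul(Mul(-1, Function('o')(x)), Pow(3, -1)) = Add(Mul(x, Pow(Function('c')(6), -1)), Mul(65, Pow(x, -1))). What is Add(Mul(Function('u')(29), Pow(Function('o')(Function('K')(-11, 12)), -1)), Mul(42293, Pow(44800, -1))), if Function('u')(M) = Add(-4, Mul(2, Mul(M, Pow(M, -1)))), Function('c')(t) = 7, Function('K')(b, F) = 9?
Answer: Rational(3068831, 3001600) ≈ 1.0224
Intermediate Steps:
Function('u')(M) = -2 (Function('u')(M) = Add(-4, Mul(2, 1)) = Add(-4, 2) = -2)
Function('o')(x) = Add(Mul(-195, Pow(x, -1)), Mul(Rational(-3, 7), x)) (Function('o')(x) = Mul(-3, Add(Mul(x, Pow(7, -1)), Mul(65, Pow(x, -1)))) = Mul(-3, Add(Mul(x, Rational(1, 7)), Mul(65, Pow(x, -1)))) = Mul(-3, Add(Mul(Rational(1, 7), x), Mul(65, Pow(x, -1)))) = Mul(-3, Add(Mul(65, Pow(x, -1)), Mul(Rational(1, 7), x))) = Add(Mul(-195, Pow(x, -1)), Mul(Rational(-3, 7), x)))
Add(Mul(Function('u')(29), Pow(Function('o')(Function('K')(-11, 12)), -1)), Mul(42293, Pow(44800, -1))) = Add(Mul(-2, Pow(Add(Mul(-195, Pow(9, -1)), Mul(Rational(-3, 7), 9)), -1)), Mul(42293, Pow(44800, -1))) = Add(Mul(-2, Pow(Add(Mul(-195, Rational(1, 9)), Rational(-27, 7)), -1)), Mul(42293, Rational(1, 44800))) = Add(Mul(-2, Pow(Add(Rational(-65, 3), Rational(-27, 7)), -1)), Rational(42293, 44800)) = Add(Mul(-2, Pow(Rational(-536, 21), -1)), Rational(42293, 44800)) = Add(Mul(-2, Rational(-21, 536)), Rational(42293, 44800)) = Add(Rational(21, 268), Rational(42293, 44800)) = Rational(3068831, 3001600)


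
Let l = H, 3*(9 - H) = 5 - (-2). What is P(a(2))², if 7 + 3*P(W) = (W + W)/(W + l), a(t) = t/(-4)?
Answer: 70225/12321 ≈ 5.6996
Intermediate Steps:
H = 20/3 (H = 9 - (5 - (-2))/3 = 9 - (5 - 1*(-2))/3 = 9 - (5 + 2)/3 = 9 - ⅓*7 = 9 - 7/3 = 20/3 ≈ 6.6667)
l = 20/3 ≈ 6.6667
a(t) = -t/4 (a(t) = t*(-¼) = -t/4)
P(W) = -7/3 + 2*W/(3*(20/3 + W)) (P(W) = -7/3 + ((W + W)/(W + 20/3))/3 = -7/3 + ((2*W)/(20/3 + W))/3 = -7/3 + (2*W/(20/3 + W))/3 = -7/3 + 2*W/(3*(20/3 + W)))
P(a(2))² = (5*(-28 - (-3)*2/4)/(3*(20 + 3*(-¼*2))))² = (5*(-28 - 3*(-½))/(3*(20 + 3*(-½))))² = (5*(-28 + 3/2)/(3*(20 - 3/2)))² = ((5/3)*(-53/2)/(37/2))² = ((5/3)*(2/37)*(-53/2))² = (-265/111)² = 70225/12321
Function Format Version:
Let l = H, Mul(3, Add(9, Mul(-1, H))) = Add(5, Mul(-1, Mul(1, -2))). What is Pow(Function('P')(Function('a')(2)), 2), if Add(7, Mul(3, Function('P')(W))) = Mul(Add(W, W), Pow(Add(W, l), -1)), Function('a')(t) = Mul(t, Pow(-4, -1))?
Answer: Rational(70225, 12321) ≈ 5.6996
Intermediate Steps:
H = Rational(20, 3) (H = Add(9, Mul(Rational(-1, 3), Add(5, Mul(-1, Mul(1, -2))))) = Add(9, Mul(Rational(-1, 3), Add(5, Mul(-1, -2)))) = Add(9, Mul(Rational(-1, 3), Add(5, 2))) = Add(9, Mul(Rational(-1, 3), 7)) = Add(9, Rational(-7, 3)) = Rational(20, 3) ≈ 6.6667)
l = Rational(20, 3) ≈ 6.6667
Function('a')(t) = Mul(Rational(-1, 4), t) (Function('a')(t) = Mul(t, Rational(-1, 4)) = Mul(Rational(-1, 4), t))
Function('P')(W) = Add(Rational(-7, 3), Mul(Rational(2, 3), W, Pow(Add(Rational(20, 3), W), -1))) (Function('P')(W) = Add(Rational(-7, 3), Mul(Rational(1, 3), Mul(Add(W, W), Pow(Add(W, Rational(20, 3)), -1)))) = Add(Rational(-7, 3), Mul(Rational(1, 3), Mul(Mul(2, W), Pow(Add(Rational(20, 3), W), -1)))) = Add(Rational(-7, 3), Mul(Rational(1, 3), Mul(2, W, Pow(Add(Rational(20, 3), W), -1)))) = Add(Rational(-7, 3), Mul(Rational(2, 3), W, Pow(Add(Rational(20, 3), W), -1))))
Pow(Function('P')(Function('a')(2)), 2) = Pow(Mul(Rational(5, 3), Pow(Add(20, Mul(3, Mul(Rational(-1, 4), 2))), -1), Add(-28, Mul(-3, Mul(Rational(-1, 4), 2)))), 2) = Pow(Mul(Rational(5, 3), Pow(Add(20, Mul(3, Rational(-1, 2))), -1), Add(-28, Mul(-3, Rational(-1, 2)))), 2) = Pow(Mul(Rational(5, 3), Pow(Add(20, Rational(-3, 2)), -1), Add(-28, Rational(3, 2))), 2) = Pow(Mul(Rational(5, 3), Pow(Rational(37, 2), -1), Rational(-53, 2)), 2) = Pow(Mul(Rational(5, 3), Rational(2, 37), Rational(-53, 2)), 2) = Pow(Rational(-265, 111), 2) = Rational(70225, 12321)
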